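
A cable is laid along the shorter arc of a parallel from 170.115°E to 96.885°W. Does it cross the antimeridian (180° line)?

Naïve |-96.885 − 170.115| = 267.0° > 180°, so the shorter arc goes the other way round — across 180°.
Signed shortest Δλ = ((-96.885 − 170.115 + 180) mod 360) − 180 = 93.0°.
Going east by 93.0° from +170.115° passes through 180° before reaching -96.885°.

Yes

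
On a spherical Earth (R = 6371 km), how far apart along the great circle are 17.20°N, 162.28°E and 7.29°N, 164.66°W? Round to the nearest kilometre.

3751 km

Δλ = -164.66 − 162.28 = -326.94°; wrapped into (−180°, 180°]: 33.06°.
Δφ = 7.29 − 17.20 = -9.91°.
a = sin²(Δφ/2) + cos φ₁ · cos φ₂ · sin²(Δλ/2) = 0.084165.
c = 2·atan2(√a, √(1−a)) = 0.58869 rad → d = 6371·c ≈ 3750.53 km.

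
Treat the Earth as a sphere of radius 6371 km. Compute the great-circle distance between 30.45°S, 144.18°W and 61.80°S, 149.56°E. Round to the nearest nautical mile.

3144 nmi

Δλ = 149.56 − -144.18 = 293.74°; wrapped into (−180°, 180°]: -66.26°.
Δφ = -61.80 − -30.45 = -31.35°.
a = sin²(Δφ/2) + cos φ₁ · cos φ₂ · sin²(Δλ/2) = 0.194682.
c = 2·atan2(√a, √(1−a)) = 0.91393 rad → d = 6371·c ≈ 5822.67 km ≈ 3143.99 nmi.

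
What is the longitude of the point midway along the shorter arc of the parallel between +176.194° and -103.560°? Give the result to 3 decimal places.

Signed shortest Δλ from +176.194° to -103.560° is +80.246°.
Midpoint longitude = +176.194° + (+80.246°)/2 = +176.194° + 40.123° = +216.317°.
Normalise into (−180°, 180°]: -143.683°.
(The naïve average (+176.194 + -103.560)/2 = 36.317° is on the wrong side of the globe.)

-143.683°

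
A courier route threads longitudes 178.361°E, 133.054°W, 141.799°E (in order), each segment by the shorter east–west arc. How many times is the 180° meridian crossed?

2

Leg 1: +178.361° → -133.054°, shortest Δλ = 48.585° (east) — crosses 180°.
Leg 2: -133.054° → +141.799°, shortest Δλ = -85.147° (west) — crosses 180°.
Total crossings: 2.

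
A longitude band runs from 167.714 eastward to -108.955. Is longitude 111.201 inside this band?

Band width going east from +167.714° to -108.955°: ((-108.955 − 167.714) mod 360) = 83.331°.
Offset of +111.201° east of the west edge: ((111.201 − 167.714) mod 360) = 303.487°.
303.487° > 83.331° ⇒ outside.

No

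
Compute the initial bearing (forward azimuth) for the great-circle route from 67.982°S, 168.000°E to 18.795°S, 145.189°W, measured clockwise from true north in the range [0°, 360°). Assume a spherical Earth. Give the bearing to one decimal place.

Δλ = -145.189 − 168.000 = -313.189°; wrapped into (−180°, 180°]: 46.811°.
θ = atan2( sin Δλ · cos φ₂ , cos φ₁ · sin φ₂ − sin φ₁ · cos φ₂ · cos Δλ )
  = atan2(0.69022, 0.47987) = 55.191° → normalised to [0°, 360°): 55.191°.

55.2°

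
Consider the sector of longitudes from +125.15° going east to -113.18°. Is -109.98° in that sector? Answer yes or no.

No

Band width going east from +125.15° to -113.18°: ((-113.18 − 125.15) mod 360) = 121.67°.
Offset of -109.98° east of the west edge: ((-109.98 − 125.15) mod 360) = 124.87°.
124.87° > 121.67° ⇒ outside.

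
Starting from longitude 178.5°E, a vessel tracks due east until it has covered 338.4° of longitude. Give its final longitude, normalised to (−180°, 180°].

Start at +178.5°; shift +338.4° → +516.9°.
+516.9° lies outside (−180°, 180°]; subtract 360° → +156.9°.

156.9°E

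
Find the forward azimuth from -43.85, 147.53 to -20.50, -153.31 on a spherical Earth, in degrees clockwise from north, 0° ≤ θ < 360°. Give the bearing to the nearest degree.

Δλ = -153.31 − 147.53 = -300.84°; wrapped into (−180°, 180°]: 59.16°.
θ = atan2( sin Δλ · cos φ₂ , cos φ₁ · sin φ₂ − sin φ₁ · cos φ₂ · cos Δλ )
  = atan2(0.80423, 0.08010) = 84.312° → normalised to [0°, 360°): 84.312°.

84°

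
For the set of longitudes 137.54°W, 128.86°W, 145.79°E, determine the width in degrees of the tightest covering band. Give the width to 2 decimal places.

Sort the longitudes: -137.54°, -128.86°, +145.79°.
Eastward gaps between consecutive values (wrapping around): 8.68°, 274.65°, 76.67°.
Largest gap = 274.65° ⇒ minimal covering band is its complement: 360° − 274.65° = 85.35°.
Band runs from +145.79° eastward to -128.86°, crossing the antimeridian.

85.35°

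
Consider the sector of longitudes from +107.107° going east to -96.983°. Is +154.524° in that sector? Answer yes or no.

Band width going east from +107.107° to -96.983°: ((-96.983 − 107.107) mod 360) = 155.910°.
Offset of +154.524° east of the west edge: ((154.524 − 107.107) mod 360) = 47.417°.
47.417° ≤ 155.910° ⇒ inside.

Yes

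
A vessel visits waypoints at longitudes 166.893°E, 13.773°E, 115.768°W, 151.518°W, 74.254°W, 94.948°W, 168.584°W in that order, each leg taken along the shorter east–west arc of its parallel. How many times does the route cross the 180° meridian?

0

Leg 1: +166.893° → +13.773°, shortest Δλ = -153.12° (west) — does not cross 180°.
Leg 2: +13.773° → -115.768°, shortest Δλ = -129.541° (west) — does not cross 180°.
Leg 3: -115.768° → -151.518°, shortest Δλ = -35.75° (west) — does not cross 180°.
Leg 4: -151.518° → -74.254°, shortest Δλ = 77.264° (east) — does not cross 180°.
Leg 5: -74.254° → -94.948°, shortest Δλ = -20.694° (west) — does not cross 180°.
Leg 6: -94.948° → -168.584°, shortest Δλ = -73.636° (west) — does not cross 180°.
Total crossings: 0.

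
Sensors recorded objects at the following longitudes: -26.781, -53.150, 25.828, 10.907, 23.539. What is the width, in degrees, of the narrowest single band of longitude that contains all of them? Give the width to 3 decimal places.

78.978°

Sort the longitudes: -53.150°, -26.781°, +10.907°, +23.539°, +25.828°.
Eastward gaps between consecutive values (wrapping around): 26.369°, 37.688°, 12.632°, 2.289°, 281.022°.
Largest gap = 281.022° ⇒ minimal covering band is its complement: 360° − 281.022° = 78.978°.
Band runs from -53.150° eastward to +25.828°.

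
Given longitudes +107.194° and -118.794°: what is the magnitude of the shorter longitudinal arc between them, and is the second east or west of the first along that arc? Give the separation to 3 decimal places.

134.012° east

Raw difference: -118.794 − 107.194 = -225.988°.
Normalise into (−180°, 180°]: -225.988° + 360° = 134.012°.
Positive ⇒ the second point lies to the east; separation 134.012°.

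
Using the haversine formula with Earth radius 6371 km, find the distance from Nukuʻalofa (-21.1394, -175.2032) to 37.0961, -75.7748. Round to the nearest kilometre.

Δλ = -75.7748 − -175.2032 = 99.4284°.
Δφ = 37.0961 − -21.1394 = 58.2355°.
a = sin²(Δφ/2) + cos φ₁ · cos φ₂ · sin²(Δλ/2) = 0.669695.
c = 2·atan2(√a, √(1−a)) = 1.91707 rad → d = 6371·c ≈ 12213.62 km.

12214 km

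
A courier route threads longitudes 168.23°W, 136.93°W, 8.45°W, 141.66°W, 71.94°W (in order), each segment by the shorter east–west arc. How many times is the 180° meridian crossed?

Leg 1: -168.23° → -136.93°, shortest Δλ = 31.3° (east) — does not cross 180°.
Leg 2: -136.93° → -8.45°, shortest Δλ = 128.48° (east) — does not cross 180°.
Leg 3: -8.45° → -141.66°, shortest Δλ = -133.21° (west) — does not cross 180°.
Leg 4: -141.66° → -71.94°, shortest Δλ = 69.72° (east) — does not cross 180°.
Total crossings: 0.

0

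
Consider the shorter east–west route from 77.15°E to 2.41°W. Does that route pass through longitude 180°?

Signed shortest Δλ = ((-2.41 − 77.15 + 180) mod 360) − 180 = -79.56°.
Going west by 79.56° from +77.15° reaches -2.41° without touching 180°.

No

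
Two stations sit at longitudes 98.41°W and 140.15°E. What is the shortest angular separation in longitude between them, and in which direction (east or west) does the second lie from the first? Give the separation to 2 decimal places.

Raw difference: 140.15 − -98.41 = 238.56°.
Normalise into (−180°, 180°]: 238.56° − 360° = -121.44°.
Negative ⇒ the second point lies to the west; separation 121.44°.

121.44° west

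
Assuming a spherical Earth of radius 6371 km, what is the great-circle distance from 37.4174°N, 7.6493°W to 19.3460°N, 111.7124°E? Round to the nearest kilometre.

11071 km

Δλ = 111.7124 − -7.6493 = 119.3617°.
Δφ = 19.3460 − 37.4174 = -18.0714°.
a = sin²(Δφ/2) + cos φ₁ · cos φ₂ · sin²(Δλ/2) = 0.583076.
c = 2·atan2(√a, √(1−a)) = 1.73772 rad → d = 6371·c ≈ 11071.03 km.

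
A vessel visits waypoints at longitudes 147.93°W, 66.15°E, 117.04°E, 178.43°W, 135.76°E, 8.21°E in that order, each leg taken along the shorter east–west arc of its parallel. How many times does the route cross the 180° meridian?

3

Leg 1: -147.93° → +66.15°, shortest Δλ = -145.92° (west) — crosses 180°.
Leg 2: +66.15° → +117.04°, shortest Δλ = 50.89° (east) — does not cross 180°.
Leg 3: +117.04° → -178.43°, shortest Δλ = 64.53° (east) — crosses 180°.
Leg 4: -178.43° → +135.76°, shortest Δλ = -45.81° (west) — crosses 180°.
Leg 5: +135.76° → +8.21°, shortest Δλ = -127.55° (west) — does not cross 180°.
Total crossings: 3.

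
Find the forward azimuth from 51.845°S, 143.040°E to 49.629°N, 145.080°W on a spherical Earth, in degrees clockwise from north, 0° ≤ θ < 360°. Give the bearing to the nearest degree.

44°

Δλ = -145.080 − 143.040 = -288.120°; wrapped into (−180°, 180°]: 71.880°.
θ = atan2( sin Δλ · cos φ₂ , cos φ₁ · sin φ₂ − sin φ₁ · cos φ₂ · cos Δλ )
  = atan2(0.61561, 0.62908) = 44.380° → normalised to [0°, 360°): 44.380°.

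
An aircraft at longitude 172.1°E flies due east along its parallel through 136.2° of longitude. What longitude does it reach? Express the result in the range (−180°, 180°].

51.7°W

Start at +172.1°; shift +136.2° → +308.3°.
+308.3° lies outside (−180°, 180°]; subtract 360° → -51.7°.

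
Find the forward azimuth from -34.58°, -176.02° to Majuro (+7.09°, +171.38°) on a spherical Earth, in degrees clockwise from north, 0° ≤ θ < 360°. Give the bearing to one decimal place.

Δλ = 171.38 − -176.02 = 347.40°; wrapped into (−180°, 180°]: -12.60°.
θ = atan2( sin Δλ · cos φ₂ , cos φ₁ · sin φ₂ − sin φ₁ · cos φ₂ · cos Δλ )
  = atan2(-0.21648, 0.65128) = -18.386° → normalised to [0°, 360°): 341.614°.

341.6°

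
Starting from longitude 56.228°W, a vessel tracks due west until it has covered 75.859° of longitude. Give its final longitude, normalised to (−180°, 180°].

132.087°W

Start at -56.228°; shift −75.859° → -132.087°.
-132.087° already lies in (−180°, 180°].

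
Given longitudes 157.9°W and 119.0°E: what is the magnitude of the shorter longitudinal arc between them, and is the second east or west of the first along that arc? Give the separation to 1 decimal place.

Raw difference: 119.0 − -157.9 = 276.9°.
Normalise into (−180°, 180°]: 276.9° − 360° = -83.1°.
Negative ⇒ the second point lies to the west; separation 83.1°.

83.1° west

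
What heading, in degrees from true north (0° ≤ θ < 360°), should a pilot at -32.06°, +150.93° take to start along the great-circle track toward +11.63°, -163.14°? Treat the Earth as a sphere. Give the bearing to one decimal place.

52.9°

Δλ = -163.14 − 150.93 = -314.07°; wrapped into (−180°, 180°]: 45.93°.
θ = atan2( sin Δλ · cos φ₂ , cos φ₁ · sin φ₂ − sin φ₁ · cos φ₂ · cos Δλ )
  = atan2(0.70374, 0.53246) = 52.888° → normalised to [0°, 360°): 52.888°.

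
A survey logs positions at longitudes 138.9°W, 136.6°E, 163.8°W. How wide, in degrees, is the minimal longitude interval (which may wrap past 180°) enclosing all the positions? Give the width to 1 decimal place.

84.5°

Sort the longitudes: -163.8°, -138.9°, +136.6°.
Eastward gaps between consecutive values (wrapping around): 24.9°, 275.5°, 59.6°.
Largest gap = 275.5° ⇒ minimal covering band is its complement: 360° − 275.5° = 84.5°.
Band runs from +136.6° eastward to -138.9°, crossing the antimeridian.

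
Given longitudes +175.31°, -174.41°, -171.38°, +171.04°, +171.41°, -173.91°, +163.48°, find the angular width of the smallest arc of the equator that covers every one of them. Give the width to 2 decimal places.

25.14°

Sort the longitudes: -174.41°, -173.91°, -171.38°, +163.48°, +171.04°, +171.41°, +175.31°.
Eastward gaps between consecutive values (wrapping around): 0.50°, 2.53°, 334.86°, 7.56°, 0.37°, 3.90°, 10.28°.
Largest gap = 334.86° ⇒ minimal covering band is its complement: 360° − 334.86° = 25.14°.
Band runs from +163.48° eastward to -171.38°, crossing the antimeridian.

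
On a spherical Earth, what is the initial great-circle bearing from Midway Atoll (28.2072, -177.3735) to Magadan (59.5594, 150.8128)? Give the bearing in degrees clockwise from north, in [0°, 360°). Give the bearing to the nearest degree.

Δλ = 150.8128 − -177.3735 = 328.1863°; wrapped into (−180°, 180°]: -31.8137°.
θ = atan2( sin Δλ · cos φ₂ , cos φ₁ · sin φ₂ − sin φ₁ · cos φ₂ · cos Δλ )
  = atan2(-0.26708, 0.55627) = -25.647° → normalised to [0°, 360°): 334.353°.

334°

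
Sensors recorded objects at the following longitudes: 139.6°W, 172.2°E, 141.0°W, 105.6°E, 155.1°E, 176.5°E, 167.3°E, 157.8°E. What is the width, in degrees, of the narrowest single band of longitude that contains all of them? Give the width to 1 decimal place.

114.8°

Sort the longitudes: -141.0°, -139.6°, +105.6°, +155.1°, +157.8°, +167.3°, +172.2°, +176.5°.
Eastward gaps between consecutive values (wrapping around): 1.4°, 245.2°, 49.5°, 2.7°, 9.5°, 4.9°, 4.3°, 42.5°.
Largest gap = 245.2° ⇒ minimal covering band is its complement: 360° − 245.2° = 114.8°.
Band runs from +105.6° eastward to -139.6°, crossing the antimeridian.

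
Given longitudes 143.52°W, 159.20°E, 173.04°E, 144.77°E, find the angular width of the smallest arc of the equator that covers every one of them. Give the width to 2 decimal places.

71.71°

Sort the longitudes: -143.52°, +144.77°, +159.20°, +173.04°.
Eastward gaps between consecutive values (wrapping around): 288.29°, 14.43°, 13.84°, 43.44°.
Largest gap = 288.29° ⇒ minimal covering band is its complement: 360° − 288.29° = 71.71°.
Band runs from +144.77° eastward to -143.52°, crossing the antimeridian.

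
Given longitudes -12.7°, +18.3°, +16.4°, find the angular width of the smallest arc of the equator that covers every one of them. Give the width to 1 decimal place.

31.0°

Sort the longitudes: -12.7°, +16.4°, +18.3°.
Eastward gaps between consecutive values (wrapping around): 29.1°, 1.9°, 329.0°.
Largest gap = 329.0° ⇒ minimal covering band is its complement: 360° − 329.0° = 31.0°.
Band runs from -12.7° eastward to +18.3°.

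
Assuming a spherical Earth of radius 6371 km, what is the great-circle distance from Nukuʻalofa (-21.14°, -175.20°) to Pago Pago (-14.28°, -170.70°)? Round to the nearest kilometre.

Δλ = -170.70 − -175.20 = 4.50°.
Δφ = -14.28 − -21.14 = 6.86°.
a = sin²(Δφ/2) + cos φ₁ · cos φ₂ · sin²(Δλ/2) = 0.004973.
c = 2·atan2(√a, √(1−a)) = 0.14115 rad → d = 6371·c ≈ 899.28 km.

899 km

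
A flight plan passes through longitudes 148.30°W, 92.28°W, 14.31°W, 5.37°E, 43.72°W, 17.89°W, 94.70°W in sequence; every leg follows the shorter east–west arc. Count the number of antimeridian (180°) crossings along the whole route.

0

Leg 1: -148.30° → -92.28°, shortest Δλ = 56.02° (east) — does not cross 180°.
Leg 2: -92.28° → -14.31°, shortest Δλ = 77.97° (east) — does not cross 180°.
Leg 3: -14.31° → +5.37°, shortest Δλ = 19.68° (east) — does not cross 180°.
Leg 4: +5.37° → -43.72°, shortest Δλ = -49.09° (west) — does not cross 180°.
Leg 5: -43.72° → -17.89°, shortest Δλ = 25.83° (east) — does not cross 180°.
Leg 6: -17.89° → -94.70°, shortest Δλ = -76.81° (west) — does not cross 180°.
Total crossings: 0.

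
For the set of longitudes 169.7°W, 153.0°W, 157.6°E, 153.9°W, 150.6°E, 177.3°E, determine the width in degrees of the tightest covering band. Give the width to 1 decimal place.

Sort the longitudes: -169.7°, -153.9°, -153.0°, +150.6°, +157.6°, +177.3°.
Eastward gaps between consecutive values (wrapping around): 15.8°, 0.9°, 303.6°, 7.0°, 19.7°, 13.0°.
Largest gap = 303.6° ⇒ minimal covering band is its complement: 360° − 303.6° = 56.4°.
Band runs from +150.6° eastward to -153.0°, crossing the antimeridian.

56.4°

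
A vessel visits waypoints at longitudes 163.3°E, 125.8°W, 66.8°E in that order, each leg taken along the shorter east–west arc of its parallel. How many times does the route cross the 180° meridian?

Leg 1: +163.3° → -125.8°, shortest Δλ = 70.9° (east) — crosses 180°.
Leg 2: -125.8° → +66.8°, shortest Δλ = -167.4° (west) — crosses 180°.
Total crossings: 2.

2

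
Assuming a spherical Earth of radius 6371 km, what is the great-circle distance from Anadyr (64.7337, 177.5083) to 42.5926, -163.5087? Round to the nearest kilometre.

Δλ = -163.5087 − 177.5083 = -341.0170°; wrapped into (−180°, 180°]: 18.9830°.
Δφ = 42.5926 − 64.7337 = -22.1411°.
a = sin²(Δφ/2) + cos φ₁ · cos φ₂ · sin²(Δλ/2) = 0.045415.
c = 2·atan2(√a, √(1−a)) = 0.42951 rad → d = 6371·c ≈ 2736.41 km.

2736 km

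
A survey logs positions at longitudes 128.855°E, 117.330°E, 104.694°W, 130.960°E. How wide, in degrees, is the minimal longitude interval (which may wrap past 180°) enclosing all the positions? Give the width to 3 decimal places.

137.976°

Sort the longitudes: -104.694°, +117.330°, +128.855°, +130.960°.
Eastward gaps between consecutive values (wrapping around): 222.024°, 11.525°, 2.105°, 124.346°.
Largest gap = 222.024° ⇒ minimal covering band is its complement: 360° − 222.024° = 137.976°.
Band runs from +117.330° eastward to -104.694°, crossing the antimeridian.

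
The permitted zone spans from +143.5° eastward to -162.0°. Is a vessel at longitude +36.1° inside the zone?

No

Band width going east from +143.5° to -162.0°: ((-162.0 − 143.5) mod 360) = 54.5°.
Offset of +36.1° east of the west edge: ((36.1 − 143.5) mod 360) = 252.6°.
252.6° > 54.5° ⇒ outside.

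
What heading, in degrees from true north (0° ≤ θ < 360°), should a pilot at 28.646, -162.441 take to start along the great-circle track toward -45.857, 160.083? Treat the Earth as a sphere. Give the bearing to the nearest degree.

Δλ = 160.083 − -162.441 = 322.524°; wrapped into (−180°, 180°]: -37.476°.
θ = atan2( sin Δλ · cos φ₂ , cos φ₁ · sin φ₂ − sin φ₁ · cos φ₂ · cos Δλ )
  = atan2(-0.42374, -0.89474) = -154.658° → normalised to [0°, 360°): 205.342°.

205°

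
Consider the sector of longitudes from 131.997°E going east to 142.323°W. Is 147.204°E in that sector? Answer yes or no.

Band width going east from +131.997° to -142.323°: ((-142.323 − 131.997) mod 360) = 85.680°.
Offset of +147.204° east of the west edge: ((147.204 − 131.997) mod 360) = 15.207°.
15.207° ≤ 85.680° ⇒ inside.

Yes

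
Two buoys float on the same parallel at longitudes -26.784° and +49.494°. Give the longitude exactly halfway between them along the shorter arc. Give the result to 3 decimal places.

Signed shortest Δλ from -26.784° to +49.494° is +76.278°.
Midpoint longitude = -26.784° + (+76.278°)/2 = -26.784° + 38.139° = +11.355°.

+11.355°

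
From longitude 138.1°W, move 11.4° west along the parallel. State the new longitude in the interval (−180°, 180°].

149.5°W

Start at -138.1°; shift −11.4° → -149.5°.
-149.5° already lies in (−180°, 180°].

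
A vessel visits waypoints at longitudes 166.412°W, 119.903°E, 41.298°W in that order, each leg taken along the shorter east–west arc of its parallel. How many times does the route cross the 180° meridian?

1

Leg 1: -166.412° → +119.903°, shortest Δλ = -73.685° (west) — crosses 180°.
Leg 2: +119.903° → -41.298°, shortest Δλ = -161.201° (west) — does not cross 180°.
Total crossings: 1.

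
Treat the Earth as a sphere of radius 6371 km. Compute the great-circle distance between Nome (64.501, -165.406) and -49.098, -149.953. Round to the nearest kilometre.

Δλ = -149.953 − -165.406 = 15.453°.
Δφ = -49.098 − 64.501 = -113.599°.
a = sin²(Δφ/2) + cos φ₁ · cos φ₂ · sin²(Δλ/2) = 0.705261.
c = 2·atan2(√a, √(1−a)) = 1.99382 rad → d = 6371·c ≈ 12702.65 km.

12703 km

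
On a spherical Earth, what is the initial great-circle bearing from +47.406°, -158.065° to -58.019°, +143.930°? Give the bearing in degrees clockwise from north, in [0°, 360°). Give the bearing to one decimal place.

209.9°

Δλ = 143.930 − -158.065 = 301.995°; wrapped into (−180°, 180°]: -58.005°.
θ = atan2( sin Δλ · cos φ₂ , cos φ₁ · sin φ₂ − sin φ₁ · cos φ₂ · cos Δλ )
  = atan2(-0.44918, -0.78066) = -150.085° → normalised to [0°, 360°): 209.915°.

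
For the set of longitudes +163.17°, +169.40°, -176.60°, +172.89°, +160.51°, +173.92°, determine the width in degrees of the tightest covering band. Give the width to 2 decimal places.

Sort the longitudes: -176.60°, +160.51°, +163.17°, +169.40°, +172.89°, +173.92°.
Eastward gaps between consecutive values (wrapping around): 337.11°, 2.66°, 6.23°, 3.49°, 1.03°, 9.48°.
Largest gap = 337.11° ⇒ minimal covering band is its complement: 360° − 337.11° = 22.89°.
Band runs from +160.51° eastward to -176.60°, crossing the antimeridian.

22.89°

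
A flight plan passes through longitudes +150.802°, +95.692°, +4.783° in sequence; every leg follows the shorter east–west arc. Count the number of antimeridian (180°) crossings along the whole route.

Leg 1: +150.802° → +95.692°, shortest Δλ = -55.11° (west) — does not cross 180°.
Leg 2: +95.692° → +4.783°, shortest Δλ = -90.909° (west) — does not cross 180°.
Total crossings: 0.

0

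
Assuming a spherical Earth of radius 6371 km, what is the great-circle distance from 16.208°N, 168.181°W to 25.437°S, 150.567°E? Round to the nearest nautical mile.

3474 nmi

Δλ = 150.567 − -168.181 = 318.748°; wrapped into (−180°, 180°]: -41.252°.
Δφ = -25.437 − 16.208 = -41.645°.
a = sin²(Δφ/2) + cos φ₁ · cos φ₂ · sin²(Δλ/2) = 0.233970.
c = 2·atan2(√a, √(1−a)) = 1.00976 rad → d = 6371·c ≈ 6433.21 km ≈ 3473.65 nmi.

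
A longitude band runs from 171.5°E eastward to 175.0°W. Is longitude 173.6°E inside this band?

Yes

Band width going east from +171.5° to -175.0°: ((-175.0 − 171.5) mod 360) = 13.5°.
Offset of +173.6° east of the west edge: ((173.6 − 171.5) mod 360) = 2.1°.
2.1° ≤ 13.5° ⇒ inside.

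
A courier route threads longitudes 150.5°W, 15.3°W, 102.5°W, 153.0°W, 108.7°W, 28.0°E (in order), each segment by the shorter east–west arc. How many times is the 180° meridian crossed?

Leg 1: -150.5° → -15.3°, shortest Δλ = 135.2° (east) — does not cross 180°.
Leg 2: -15.3° → -102.5°, shortest Δλ = -87.2° (west) — does not cross 180°.
Leg 3: -102.5° → -153.0°, shortest Δλ = -50.5° (west) — does not cross 180°.
Leg 4: -153.0° → -108.7°, shortest Δλ = 44.3° (east) — does not cross 180°.
Leg 5: -108.7° → +28.0°, shortest Δλ = 136.7° (east) — does not cross 180°.
Total crossings: 0.

0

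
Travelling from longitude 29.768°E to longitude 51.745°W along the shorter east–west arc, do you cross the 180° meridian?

Signed shortest Δλ = ((-51.745 − 29.768 + 180) mod 360) − 180 = -81.513°.
Going west by 81.513° from +29.768° reaches -51.745° without touching 180°.

No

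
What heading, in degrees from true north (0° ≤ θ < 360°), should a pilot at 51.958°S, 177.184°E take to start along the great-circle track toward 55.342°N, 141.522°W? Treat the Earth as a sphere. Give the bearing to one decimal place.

Δλ = -141.522 − 177.184 = -318.706°; wrapped into (−180°, 180°]: 41.294°.
θ = atan2( sin Δλ · cos φ₂ , cos φ₁ · sin φ₂ − sin φ₁ · cos φ₂ · cos Δλ )
  = atan2(0.37528, 0.84339) = 23.988° → normalised to [0°, 360°): 23.988°.

24.0°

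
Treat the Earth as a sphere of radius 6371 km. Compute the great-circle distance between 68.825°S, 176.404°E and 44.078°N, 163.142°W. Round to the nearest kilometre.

Δλ = -163.142 − 176.404 = -339.546°; wrapped into (−180°, 180°]: 20.454°.
Δφ = 44.078 − -68.825 = 112.903°.
a = sin²(Δφ/2) + cos φ₁ · cos φ₂ · sin²(Δλ/2) = 0.702766.
c = 2·atan2(√a, √(1−a)) = 1.98836 rad → d = 6371·c ≈ 12667.83 km.

12668 km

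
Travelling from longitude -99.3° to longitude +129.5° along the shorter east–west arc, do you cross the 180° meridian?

Yes

Naïve |129.5 − -99.3| = 228.8° > 180°, so the shorter arc goes the other way round — across 180°.
Signed shortest Δλ = ((129.5 − -99.3 + 180) mod 360) − 180 = -131.2°.
Going west by 131.2° from -99.3° passes through 180° before reaching +129.5°.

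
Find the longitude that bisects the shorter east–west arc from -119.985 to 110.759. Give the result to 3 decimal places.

Signed shortest Δλ from -119.985° to +110.759° is -129.256°.
Midpoint longitude = -119.985° + (-129.256°)/2 = -119.985° − 64.628° = -184.613°.
Normalise into (−180°, 180°]: +175.387°.
(The naïve average (-119.985 + +110.759)/2 = -4.613° is on the wrong side of the globe.)

+175.387°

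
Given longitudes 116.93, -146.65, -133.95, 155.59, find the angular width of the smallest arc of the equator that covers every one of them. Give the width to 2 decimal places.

109.12°

Sort the longitudes: -146.65°, -133.95°, +116.93°, +155.59°.
Eastward gaps between consecutive values (wrapping around): 12.70°, 250.88°, 38.66°, 57.76°.
Largest gap = 250.88° ⇒ minimal covering band is its complement: 360° − 250.88° = 109.12°.
Band runs from +116.93° eastward to -133.95°, crossing the antimeridian.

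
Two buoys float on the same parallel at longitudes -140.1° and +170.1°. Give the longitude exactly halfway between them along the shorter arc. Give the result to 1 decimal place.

Signed shortest Δλ from -140.1° to +170.1° is -49.8°.
Midpoint longitude = -140.1° + (-49.8°)/2 = -140.1° − 24.9° = -165.0°.
(The naïve average (-140.1 + +170.1)/2 = 15.0° is on the wrong side of the globe.)

-165.0°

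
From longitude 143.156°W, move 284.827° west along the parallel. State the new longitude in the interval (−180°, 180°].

Start at -143.156°; shift −284.827° → -427.983°.
-427.983° lies outside (−180°, 180°]; add 360° → -67.983°.

67.983°W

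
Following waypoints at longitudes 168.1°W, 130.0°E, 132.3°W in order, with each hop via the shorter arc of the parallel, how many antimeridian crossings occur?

2

Leg 1: -168.1° → +130.0°, shortest Δλ = -61.9° (west) — crosses 180°.
Leg 2: +130.0° → -132.3°, shortest Δλ = 97.7° (east) — crosses 180°.
Total crossings: 2.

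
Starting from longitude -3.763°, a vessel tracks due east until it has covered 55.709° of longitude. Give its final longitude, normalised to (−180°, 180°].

Start at -3.763°; shift +55.709° → +51.946°.
+51.946° already lies in (−180°, 180°].

+51.946°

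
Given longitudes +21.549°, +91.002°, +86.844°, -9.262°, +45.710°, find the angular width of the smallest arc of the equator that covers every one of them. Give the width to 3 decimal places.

100.264°

Sort the longitudes: -9.262°, +21.549°, +45.710°, +86.844°, +91.002°.
Eastward gaps between consecutive values (wrapping around): 30.811°, 24.161°, 41.134°, 4.158°, 259.736°.
Largest gap = 259.736° ⇒ minimal covering band is its complement: 360° − 259.736° = 100.264°.
Band runs from -9.262° eastward to +91.002°.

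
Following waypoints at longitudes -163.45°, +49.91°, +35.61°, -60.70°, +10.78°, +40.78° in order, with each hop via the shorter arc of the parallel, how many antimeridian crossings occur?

Leg 1: -163.45° → +49.91°, shortest Δλ = -146.64° (west) — crosses 180°.
Leg 2: +49.91° → +35.61°, shortest Δλ = -14.3° (west) — does not cross 180°.
Leg 3: +35.61° → -60.70°, shortest Δλ = -96.31° (west) — does not cross 180°.
Leg 4: -60.70° → +10.78°, shortest Δλ = 71.48° (east) — does not cross 180°.
Leg 5: +10.78° → +40.78°, shortest Δλ = 30.0° (east) — does not cross 180°.
Total crossings: 1.

1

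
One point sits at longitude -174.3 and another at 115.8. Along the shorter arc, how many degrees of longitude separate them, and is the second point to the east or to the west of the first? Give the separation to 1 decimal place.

69.9° west

Raw difference: 115.8 − -174.3 = 290.1°.
Normalise into (−180°, 180°]: 290.1° − 360° = -69.9°.
Negative ⇒ the second point lies to the west; separation 69.9°.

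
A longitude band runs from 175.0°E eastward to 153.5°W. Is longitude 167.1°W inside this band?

Yes

Band width going east from +175.0° to -153.5°: ((-153.5 − 175.0) mod 360) = 31.5°.
Offset of -167.1° east of the west edge: ((-167.1 − 175.0) mod 360) = 17.9°.
17.9° ≤ 31.5° ⇒ inside.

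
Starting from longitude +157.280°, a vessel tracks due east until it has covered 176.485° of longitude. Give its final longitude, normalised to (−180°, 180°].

Start at +157.280°; shift +176.485° → +333.765°.
+333.765° lies outside (−180°, 180°]; subtract 360° → -26.235°.

-26.235°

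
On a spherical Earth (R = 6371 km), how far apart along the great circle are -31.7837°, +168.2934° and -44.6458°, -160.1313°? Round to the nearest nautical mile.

1663 nmi

Δλ = -160.1313 − 168.2934 = -328.4247°; wrapped into (−180°, 180°]: 31.5753°.
Δφ = -44.6458 − -31.7837 = -12.8621°.
a = sin²(Δφ/2) + cos φ₁ · cos φ₂ · sin²(Δλ/2) = 0.057313.
c = 2·atan2(√a, √(1−a)) = 0.48350 rad → d = 6371·c ≈ 3080.38 km ≈ 1663.27 nmi.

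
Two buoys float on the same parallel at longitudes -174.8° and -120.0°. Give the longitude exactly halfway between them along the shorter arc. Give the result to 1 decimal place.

-147.4°

Signed shortest Δλ from -174.8° to -120.0° is +54.8°.
Midpoint longitude = -174.8° + (+54.8°)/2 = -174.8° + 27.4° = -147.4°.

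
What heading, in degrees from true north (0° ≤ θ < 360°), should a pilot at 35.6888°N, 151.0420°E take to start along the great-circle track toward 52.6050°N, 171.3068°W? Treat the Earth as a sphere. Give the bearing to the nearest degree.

45°

Δλ = -171.3068 − 151.0420 = -322.3488°; wrapped into (−180°, 180°]: 37.6512°.
θ = atan2( sin Δλ · cos φ₂ , cos φ₁ · sin φ₂ − sin φ₁ · cos φ₂ · cos Δλ )
  = atan2(0.37097, 0.36476) = 45.484° → normalised to [0°, 360°): 45.484°.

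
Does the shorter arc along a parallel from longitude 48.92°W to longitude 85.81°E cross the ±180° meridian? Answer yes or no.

No

Signed shortest Δλ = ((85.81 − -48.92 + 180) mod 360) − 180 = 134.73°.
Going east by 134.73° from -48.92° reaches +85.81° without touching 180°.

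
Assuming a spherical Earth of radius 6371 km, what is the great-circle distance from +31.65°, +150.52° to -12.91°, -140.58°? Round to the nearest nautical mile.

4776 nmi

Δλ = -140.58 − 150.52 = -291.10°; wrapped into (−180°, 180°]: 68.90°.
Δφ = -12.91 − 31.65 = -44.56°.
a = sin²(Δφ/2) + cos φ₁ · cos φ₂ · sin²(Δλ/2) = 0.409264.
c = 2·atan2(√a, √(1−a)) = 1.38831 rad → d = 6371·c ≈ 8844.94 km ≈ 4775.89 nmi.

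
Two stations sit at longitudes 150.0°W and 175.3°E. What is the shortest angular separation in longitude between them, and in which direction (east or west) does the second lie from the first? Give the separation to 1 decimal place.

Raw difference: 175.3 − -150.0 = 325.3°.
Normalise into (−180°, 180°]: 325.3° − 360° = -34.7°.
Negative ⇒ the second point lies to the west; separation 34.7°.

34.7° west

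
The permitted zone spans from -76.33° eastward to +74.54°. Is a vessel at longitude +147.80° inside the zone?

Band width going east from -76.33° to +74.54°: ((74.54 − -76.33) mod 360) = 150.87°.
Offset of +147.80° east of the west edge: ((147.80 − -76.33) mod 360) = 224.13°.
224.13° > 150.87° ⇒ outside.

No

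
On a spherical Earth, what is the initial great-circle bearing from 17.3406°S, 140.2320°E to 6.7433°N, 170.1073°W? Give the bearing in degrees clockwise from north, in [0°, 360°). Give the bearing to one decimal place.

Δλ = -170.1073 − 140.2320 = -310.3393°; wrapped into (−180°, 180°]: 49.6607°.
θ = atan2( sin Δλ · cos φ₂ , cos φ₁ · sin φ₂ − sin φ₁ · cos φ₂ · cos Δλ )
  = atan2(0.75695, 0.30368) = 68.140° → normalised to [0°, 360°): 68.140°.

68.1°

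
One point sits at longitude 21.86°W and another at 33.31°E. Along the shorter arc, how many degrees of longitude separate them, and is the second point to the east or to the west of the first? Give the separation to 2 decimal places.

55.17° east

Raw difference: 33.31 − -21.86 = 55.17°.
Normalise into (−180°, 180°]: 55.17° stays 55.17°.
Positive ⇒ the second point lies to the east; separation 55.17°.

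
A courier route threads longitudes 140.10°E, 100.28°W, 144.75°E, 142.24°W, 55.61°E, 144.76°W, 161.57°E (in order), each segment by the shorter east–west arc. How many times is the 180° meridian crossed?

Leg 1: +140.10° → -100.28°, shortest Δλ = 119.62° (east) — crosses 180°.
Leg 2: -100.28° → +144.75°, shortest Δλ = -114.97° (west) — crosses 180°.
Leg 3: +144.75° → -142.24°, shortest Δλ = 73.01° (east) — crosses 180°.
Leg 4: -142.24° → +55.61°, shortest Δλ = -162.15° (west) — crosses 180°.
Leg 5: +55.61° → -144.76°, shortest Δλ = 159.63° (east) — crosses 180°.
Leg 6: -144.76° → +161.57°, shortest Δλ = -53.67° (west) — crosses 180°.
Total crossings: 6.

6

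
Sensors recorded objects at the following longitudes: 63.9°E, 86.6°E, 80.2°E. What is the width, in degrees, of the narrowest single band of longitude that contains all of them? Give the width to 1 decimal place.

Sort the longitudes: +63.9°, +80.2°, +86.6°.
Eastward gaps between consecutive values (wrapping around): 16.3°, 6.4°, 337.3°.
Largest gap = 337.3° ⇒ minimal covering band is its complement: 360° − 337.3° = 22.7°.
Band runs from +63.9° eastward to +86.6°.

22.7°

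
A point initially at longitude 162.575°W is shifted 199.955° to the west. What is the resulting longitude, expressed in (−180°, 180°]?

2.530°W

Start at -162.575°; shift −199.955° → -362.530°.
-362.530° lies outside (−180°, 180°]; add 360° → -2.530°.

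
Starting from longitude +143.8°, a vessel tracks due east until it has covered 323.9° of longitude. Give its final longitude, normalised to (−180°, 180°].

+107.7°

Start at +143.8°; shift +323.9° → +467.7°.
+467.7° lies outside (−180°, 180°]; subtract 360° → +107.7°.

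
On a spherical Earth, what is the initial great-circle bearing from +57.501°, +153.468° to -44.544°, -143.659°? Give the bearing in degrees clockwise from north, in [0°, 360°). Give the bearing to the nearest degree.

136°

Δλ = -143.659 − 153.468 = -297.127°; wrapped into (−180°, 180°]: 62.873°.
θ = atan2( sin Δλ · cos φ₂ , cos φ₁ · sin φ₂ − sin φ₁ · cos φ₂ · cos Δλ )
  = atan2(0.63431, -0.65096) = 135.742° → normalised to [0°, 360°): 135.742°.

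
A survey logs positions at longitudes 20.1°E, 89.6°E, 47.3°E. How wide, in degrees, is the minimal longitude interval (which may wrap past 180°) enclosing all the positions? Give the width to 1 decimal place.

69.5°

Sort the longitudes: +20.1°, +47.3°, +89.6°.
Eastward gaps between consecutive values (wrapping around): 27.2°, 42.3°, 290.5°.
Largest gap = 290.5° ⇒ minimal covering band is its complement: 360° − 290.5° = 69.5°.
Band runs from +20.1° eastward to +89.6°.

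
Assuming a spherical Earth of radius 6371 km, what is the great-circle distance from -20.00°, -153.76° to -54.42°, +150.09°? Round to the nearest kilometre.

Δλ = 150.09 − -153.76 = 303.85°; wrapped into (−180°, 180°]: -56.15°.
Δφ = -54.42 − -20.00 = -34.42°.
a = sin²(Δφ/2) + cos φ₁ · cos φ₂ · sin²(Δλ/2) = 0.208641.
c = 2·atan2(√a, √(1−a)) = 0.94873 rad → d = 6371·c ≈ 6044.35 km.

6044 km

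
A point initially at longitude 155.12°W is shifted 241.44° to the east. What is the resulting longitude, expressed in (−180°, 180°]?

Start at -155.12°; shift +241.44° → +86.32°.
+86.32° already lies in (−180°, 180°].

86.32°E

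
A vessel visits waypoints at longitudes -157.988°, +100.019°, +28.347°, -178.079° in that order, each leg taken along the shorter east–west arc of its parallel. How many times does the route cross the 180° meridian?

2

Leg 1: -157.988° → +100.019°, shortest Δλ = -101.993° (west) — crosses 180°.
Leg 2: +100.019° → +28.347°, shortest Δλ = -71.672° (west) — does not cross 180°.
Leg 3: +28.347° → -178.079°, shortest Δλ = 153.574° (east) — crosses 180°.
Total crossings: 2.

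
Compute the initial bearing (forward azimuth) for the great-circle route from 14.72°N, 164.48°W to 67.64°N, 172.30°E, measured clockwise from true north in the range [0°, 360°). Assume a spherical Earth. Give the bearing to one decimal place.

349.5°

Δλ = 172.30 − -164.48 = 336.78°; wrapped into (−180°, 180°]: -23.22°.
θ = atan2( sin Δλ · cos φ₂ , cos φ₁ · sin φ₂ − sin φ₁ · cos φ₂ · cos Δλ )
  = atan2(-0.14999, 0.80562) = -10.546° → normalised to [0°, 360°): 349.454°.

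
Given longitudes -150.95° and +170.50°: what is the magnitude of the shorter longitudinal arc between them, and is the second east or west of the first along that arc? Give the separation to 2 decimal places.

Raw difference: 170.50 − -150.95 = 321.45°.
Normalise into (−180°, 180°]: 321.45° − 360° = -38.55°.
Negative ⇒ the second point lies to the west; separation 38.55°.

38.55° west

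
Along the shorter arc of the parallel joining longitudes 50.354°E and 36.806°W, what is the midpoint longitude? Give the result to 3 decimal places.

6.774°E

Signed shortest Δλ from +50.354° to -36.806° is -87.160°.
Midpoint longitude = +50.354° + (-87.160°)/2 = +50.354° − 43.580° = +6.774°.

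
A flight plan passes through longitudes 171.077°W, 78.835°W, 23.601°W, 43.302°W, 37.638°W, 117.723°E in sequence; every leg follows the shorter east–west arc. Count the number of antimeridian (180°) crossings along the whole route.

Leg 1: -171.077° → -78.835°, shortest Δλ = 92.242° (east) — does not cross 180°.
Leg 2: -78.835° → -23.601°, shortest Δλ = 55.234° (east) — does not cross 180°.
Leg 3: -23.601° → -43.302°, shortest Δλ = -19.701° (west) — does not cross 180°.
Leg 4: -43.302° → -37.638°, shortest Δλ = 5.664° (east) — does not cross 180°.
Leg 5: -37.638° → +117.723°, shortest Δλ = 155.361° (east) — does not cross 180°.
Total crossings: 0.

0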